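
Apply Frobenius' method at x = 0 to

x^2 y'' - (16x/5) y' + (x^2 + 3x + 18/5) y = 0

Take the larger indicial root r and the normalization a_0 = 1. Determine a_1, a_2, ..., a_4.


Write in Frobenius form y'' + (p(x)/x) y' + (q(x)/x^2) y = 0:
  p(x) = -16/5,  q(x) = x^2 + 3x + 18/5.
Indicial equation: r(r-1) + (-16/5) r + (18/5) = 0 -> roots r_1 = 3, r_2 = 6/5.
Take r = r_1 = 3. Let y(x) = x^r sum_{n>=0} a_n x^n with a_0 = 1.
Substitute y = x^r sum a_n x^n and match x^{r+n}. The recurrence is
  D(n) a_n + 3 a_{n-1} + 1 a_{n-2} = 0,  where D(n) = (r+n)(r+n-1) + (-16/5)(r+n) + (18/5).
  a_n = [-3 a_{n-1} - 1 a_{n-2}] / D(n).
Since the indicial polynomial factors as (r - r_1)(r - r_2), D(n) = (r_1 + n - r_1)(r_1 + n - r_2) = n(n + 9/5).
Evaluating step by step (a_0 = 1):
  n = 1: D(1) = 1(1 + 9/5) = 14/5; numerator = -3(1) = -3; a_1 = (-3)/(14/5) = -15/14
  n = 2: D(2) = 2(2 + 9/5) = 38/5; numerator = -3(-15/14) - 1(1) = 31/14; a_2 = (31/14)/(38/5) = 155/532
  n = 3: D(3) = 3(3 + 9/5) = 72/5; numerator = -3(155/532) - 1(-15/14) = 15/76; a_3 = (15/76)/(72/5) = 25/1824
  n = 4: D(4) = 4(4 + 9/5) = 116/5; numerator = -3(25/1824) - 1(155/532) = -1415/4256; a_4 = (-1415/4256)/(116/5) = -7075/493696

r = 3; a_0 = 1; a_1 = -15/14; a_2 = 155/532; a_3 = 25/1824; a_4 = -7075/493696


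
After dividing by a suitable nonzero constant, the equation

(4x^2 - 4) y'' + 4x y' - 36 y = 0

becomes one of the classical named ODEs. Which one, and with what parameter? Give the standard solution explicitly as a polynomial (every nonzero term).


All three coefficients share the factor -4; dividing through by -4 gives  (1 - x^2) y'' - x y' + 9 y = 0.
This matches the Chebyshev equation (1 - x^2) y'' - x y' + n^2 y = 0 (note the -x y' term, not -2x y') with n^2 = 9, so n = 3; the polynomial solution is T_3(x).
With y = sum_k a_k x^k, matching x^k gives (k+2)(k+1) a_{k+2} = (k^2 - n^2) a_k = (k - 3)(k + 3) a_k. The right side vanishes at k = 3, so the series with the parity of 3 terminates at degree 3.
Standard normalization: leading coefficient of T_n is 2^(n-1), so a_3 = 2^2 = 4. Work downward with a_k = (k+1)(k+2) a_{k+2} / ((k - 3)(k + 3)):
  a_1 = (2)(3)(4) / ((1 - 3)(1 + 3)) = 24/(-8) = -3
Hence T_3(x) = 4 x^3 - 3 x.

T_3(x); series = 4 x^3 - 3 x


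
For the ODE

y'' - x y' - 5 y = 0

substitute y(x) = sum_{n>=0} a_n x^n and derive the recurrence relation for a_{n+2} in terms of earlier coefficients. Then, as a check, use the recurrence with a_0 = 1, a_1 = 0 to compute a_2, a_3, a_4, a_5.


Substitute y = sum_n a_n x^n.
y''(x) has coefficient (n+2)(n+1) a_{n+2} at x^n;
-x y'(x) has coefficient -n a_n at x^n (shift);
-5 y(x) has coefficient -5 a_n at x^n.
Matching x^n: (n+2)(n+1) a_{n+2} + (-n - 5) a_n = 0.
Thus a_{n+2} = (n + 5) / ((n+1)(n+2)) * a_n.

Check with a_0 = 1, a_1 = 0 (apply the recurrence for n = 0, 1, 2, 3): a_0 = 1, a_1 = 0, a_2 = 5/2, a_3 = 0, a_4 = 35/24, a_5 = 0.

a_(n+2) = (n + 5) / ((n+1)(n+2)) * a_n; check: a_0 = 1, a_1 = 0, a_2 = 5/2, a_3 = 0, a_4 = 35/24, a_5 = 0


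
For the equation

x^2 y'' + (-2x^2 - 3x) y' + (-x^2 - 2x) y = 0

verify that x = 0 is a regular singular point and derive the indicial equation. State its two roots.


Divide by x^2 to reach normal form y'' + P_1(x) y' + P_2(x) y = 0 with P_1(x) = -2 - 3/x and P_2(x) = -1 - 2/x.
x = 0 is a singular point because the y'-coefficient -2 - 3/x has a pole at x = 0 and the y-coefficient -1 - 2/x has a pole at x = 0.
It is a regular singular point because x P_1(x) = p(x) = -2x - 3 and x^2 P_2(x) = q(x) = -x^2 - 2x are polynomials, hence analytic at x = 0.
p(0) = -3,  q(0) = 0.
Indicial equation: r(r-1) + p(0) r + q(0) = 0, i.e. r^2 + (p(0) - 1) r + q(0) = 0, i.e. r^2 - 4 r = 0.
Discriminant: (-4)^2 - 4(0) = 16, so r = (4 ± 4)/2.
Solving: r_1 = 4, r_2 = 0.

indicial: r^2 - 4 r = 0; roots r_1 = 4, r_2 = 0


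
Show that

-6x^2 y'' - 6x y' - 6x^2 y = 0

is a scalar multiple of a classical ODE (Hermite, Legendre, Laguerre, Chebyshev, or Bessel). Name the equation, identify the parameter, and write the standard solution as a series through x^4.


All three coefficients share the factor -6; dividing through by -6 gives  x^2 y'' + x y' + x^2 y = 0.
This matches the Bessel equation x^2 y'' + x y' + (x^2 - nu^2) y = 0 with nu^2 = 0, so nu = 0; the solution bounded at x = 0 is J_0(x).
Frobenius at x = 0: indicial roots ±nu; for r = nu the recurrence k(k + 2nu) c_k = -c_{k-2} gives the standard series J_nu(x) = sum_{k>=0} (-1)^k / (k! (k+nu)!) (x/2)^(2k+nu). Evaluate the first 3 terms:
  k = 0: (-1)^0 / (0! * 0! * 2^0) x^0 = 1/(1*1*1) x^0 = (1) x^0
  k = 1: (-1)^1 / (1! * 1! * 2^2) x^2 = -1/(1*1*4) x^2 = (-1/4) x^2
  k = 2: (-1)^2 / (2! * 2! * 2^4) x^4 = 1/(2*2*16) x^4 = (1/64) x^4
Hence J_0(x) = x^4/64 - x^2/4 + 1 + ....

J_0(x); series = x^4/64 - x^2/4 + 1


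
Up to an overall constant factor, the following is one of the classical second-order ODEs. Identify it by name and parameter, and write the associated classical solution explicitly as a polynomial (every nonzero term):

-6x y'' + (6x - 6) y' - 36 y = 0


All three coefficients share the factor -6; dividing through by -6 gives  x y'' + (1 - x) y' + 6 y = 0.
This matches the Laguerre equation x y'' + (1 - x) y' + n y = 0 with n = 6; the polynomial solution is L_6(x).
With y = sum_k a_k x^k, matching x^k gives (k+1)k a_{k+1} + (k+1) a_{k+1} - k a_k + n a_k = 0, i.e. (k+1)^2 a_{k+1} = (k - n) a_k = (k - 6) a_k. The right side vanishes at k = 6, so the series terminates at degree 6.
Standard normalization L_n(0) = 1 gives a_0 = 1. Work upward with a_{k+1} = (k - 6) a_k / (k+1)^2:
  a_1 = (0 - 6)(1) / 1^2 = -6/1 = -6
  a_2 = (1 - 6)(-6) / 2^2 = 30/4 = 15/2
  a_3 = (2 - 6)(15/2) / 3^2 = -30/9 = -10/3
  a_4 = (3 - 6)(-10/3) / 4^2 = 10/16 = 5/8
  a_5 = (4 - 6)(5/8) / 5^2 = (-5/4)/25 = -1/20
  a_6 = (5 - 6)(-1/20) / 6^2 = (1/20)/36 = 1/720
Hence L_6(x) = x^6/720 - x^5/20 + 5 x^4/8 - 10 x^3/3 + 15 x^2/2 - 6 x + 1.

L_6(x); series = x^6/720 - x^5/20 + 5 x^4/8 - 10 x^3/3 + 15 x^2/2 - 6 x + 1


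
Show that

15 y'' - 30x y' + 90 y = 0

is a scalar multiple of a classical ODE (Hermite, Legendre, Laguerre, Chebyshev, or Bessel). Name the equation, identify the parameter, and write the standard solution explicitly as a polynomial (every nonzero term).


All three coefficients share the factor 15; dividing through by 15 gives  y'' - 2x y' + 6 y = 0.
This matches the Hermite equation y'' - 2x y' + 2n y = 0 with 2n = 6, so n = 3; the polynomial solution is H_3(x).
With y = sum_k a_k x^k, matching x^k gives (k+2)(k+1) a_{k+2} = 2(k - n) a_k = 2(k - 3) a_k. The right side vanishes at k = 3, so the series with the parity of 3 terminates at degree 3.
Standard normalization: leading coefficient of H_n is 2^n, so a_3 = 2^3 = 8. Work downward with a_k = (k+1)(k+2) a_{k+2} / (2(k - n)):
  a_1 = (2)(3)(8) / (2(1 - 3)) = 48/(-4) = -12
Hence H_3(x) = 8 x^3 - 12 x.

H_3(x); series = 8 x^3 - 12 x


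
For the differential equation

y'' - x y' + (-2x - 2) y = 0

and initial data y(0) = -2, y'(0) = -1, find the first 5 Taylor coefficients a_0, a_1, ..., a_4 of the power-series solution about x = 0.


Ansatz: y(x) = sum_{n>=0} a_n x^n, so y'(x) = sum_{n>=1} n a_n x^(n-1) and y''(x) = sum_{n>=2} n(n-1) a_n x^(n-2).
Substitute into P(x) y'' + Q(x) y' + R(x) y = 0 with P(x) = 1, Q(x) = -x, R(x) = -2x - 2, and match powers of x.
Initial conditions: a_0 = -2, a_1 = -1.
Setting the coefficient of each power of x to zero and solving order by order (substituting the coefficients already found):
  x^0: 2 a_2 - 2 a_0 = 0  ->  2 a_2 = 2 a_0 = -4  ->  a_2 = -2
  x^1: 6 a_3 - 3 a_1 - 2 a_0 = 0  ->  6 a_3 = 3 a_1 + 2 a_0 = -7  ->  a_3 = -7/6
  x^2: 12 a_4 - 4 a_2 - 2 a_1 = 0  ->  12 a_4 = 4 a_2 + 2 a_1 = -10  ->  a_4 = -5/6
Truncated series: y(x) = -2 - x - 2 x^2 - (7/6) x^3 - (5/6) x^4 + O(x^5).

a_0 = -2; a_1 = -1; a_2 = -2; a_3 = -7/6; a_4 = -5/6


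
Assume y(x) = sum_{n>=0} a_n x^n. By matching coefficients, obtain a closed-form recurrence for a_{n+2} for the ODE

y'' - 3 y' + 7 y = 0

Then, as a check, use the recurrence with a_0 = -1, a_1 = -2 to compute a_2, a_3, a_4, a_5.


Substitute y = sum_n a_n x^n.
y''(x) has coefficient (n+2)(n+1) a_{n+2} at x^n;
-3 y'(x) has coefficient -3 (n+1) a_{n+1} at x^n;
7 y(x) has coefficient 7 a_n at x^n.
Matching x^n: (n+2)(n+1) a_{n+2} - 3 (n+1) a_{n+1} + 7 a_n = 0.
Thus a_{n+2} = [3 (n+1) a_{n+1} - 7 a_n] / ((n+1)(n+2)).

Check with a_0 = -1, a_1 = -2 (apply the recurrence for n = 0, 1, 2, 3): a_0 = -1, a_1 = -2, a_2 = 1/2, a_3 = 17/6, a_4 = 11/6, a_5 = 13/120.

a_(n+2) = [3 (n+1) a_(n+1) - 7 a_n] / ((n+1)(n+2)); check: a_0 = -1, a_1 = -2, a_2 = 1/2, a_3 = 17/6, a_4 = 11/6, a_5 = 13/120


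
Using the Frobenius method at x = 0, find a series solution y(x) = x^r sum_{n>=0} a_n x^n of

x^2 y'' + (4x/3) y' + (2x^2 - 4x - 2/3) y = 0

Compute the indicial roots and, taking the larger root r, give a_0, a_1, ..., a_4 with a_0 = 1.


Write in Frobenius form y'' + (p(x)/x) y' + (q(x)/x^2) y = 0:
  p(x) = 4/3,  q(x) = 2x^2 - 4x - 2/3.
Indicial equation: r(r-1) + (4/3) r + (-2/3) = 0 -> roots r_1 = 2/3, r_2 = -1.
Take r = r_1 = 2/3. Let y(x) = x^r sum_{n>=0} a_n x^n with a_0 = 1.
Substitute y = x^r sum a_n x^n and match x^{r+n}. The recurrence is
  D(n) a_n - 4 a_{n-1} + 2 a_{n-2} = 0,  where D(n) = (r+n)(r+n-1) + (4/3)(r+n) + (-2/3).
  a_n = [4 a_{n-1} - 2 a_{n-2}] / D(n).
Since the indicial polynomial factors as (r - r_1)(r - r_2), D(n) = (r_1 + n - r_1)(r_1 + n - r_2) = n(n + 5/3).
Evaluating step by step (a_0 = 1):
  n = 1: D(1) = 1(1 + 5/3) = 8/3; numerator = 4(1) = 4; a_1 = (4)/(8/3) = 3/2
  n = 2: D(2) = 2(2 + 5/3) = 22/3; numerator = 4(3/2) - 2(1) = 4; a_2 = (4)/(22/3) = 6/11
  n = 3: D(3) = 3(3 + 5/3) = 14; numerator = 4(6/11) - 2(3/2) = -9/11; a_3 = (-9/11)/(14) = -9/154
  n = 4: D(4) = 4(4 + 5/3) = 68/3; numerator = 4(-9/154) - 2(6/11) = -102/77; a_4 = (-102/77)/(68/3) = -9/154

r = 2/3; a_0 = 1; a_1 = 3/2; a_2 = 6/11; a_3 = -9/154; a_4 = -9/154


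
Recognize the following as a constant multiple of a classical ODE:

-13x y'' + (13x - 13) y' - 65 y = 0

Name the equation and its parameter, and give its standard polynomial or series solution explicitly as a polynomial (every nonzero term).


All three coefficients share the factor -13; dividing through by -13 gives  x y'' + (1 - x) y' + 5 y = 0.
This matches the Laguerre equation x y'' + (1 - x) y' + n y = 0 with n = 5; the polynomial solution is L_5(x).
With y = sum_k a_k x^k, matching x^k gives (k+1)k a_{k+1} + (k+1) a_{k+1} - k a_k + n a_k = 0, i.e. (k+1)^2 a_{k+1} = (k - n) a_k = (k - 5) a_k. The right side vanishes at k = 5, so the series terminates at degree 5.
Standard normalization L_n(0) = 1 gives a_0 = 1. Work upward with a_{k+1} = (k - 5) a_k / (k+1)^2:
  a_1 = (0 - 5)(1) / 1^2 = -5/1 = -5
  a_2 = (1 - 5)(-5) / 2^2 = 20/4 = 5
  a_3 = (2 - 5)(5) / 3^2 = -15/9 = -5/3
  a_4 = (3 - 5)(-5/3) / 4^2 = (10/3)/16 = 5/24
  a_5 = (4 - 5)(5/24) / 5^2 = (-5/24)/25 = -1/120
Hence L_5(x) = -x^5/120 + 5 x^4/24 - 5 x^3/3 + 5 x^2 - 5 x + 1.

L_5(x); series = -x^5/120 + 5 x^4/24 - 5 x^3/3 + 5 x^2 - 5 x + 1


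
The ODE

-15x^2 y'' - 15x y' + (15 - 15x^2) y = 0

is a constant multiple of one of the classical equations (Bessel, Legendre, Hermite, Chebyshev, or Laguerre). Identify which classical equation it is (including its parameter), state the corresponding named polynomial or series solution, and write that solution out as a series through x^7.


All three coefficients share the factor -15; dividing through by -15 gives  x^2 y'' + x y' + (x^2 - 1) y = 0.
This matches the Bessel equation x^2 y'' + x y' + (x^2 - nu^2) y = 0 with nu^2 = 1, so nu = 1; the solution bounded at x = 0 is J_1(x).
Frobenius at x = 0: indicial roots ±nu; for r = nu the recurrence k(k + 2nu) c_k = -c_{k-2} gives the standard series J_nu(x) = sum_{k>=0} (-1)^k / (k! (k+nu)!) (x/2)^(2k+nu). Evaluate the first 4 terms:
  k = 0: (-1)^0 / (0! * 1! * 2^1) x^1 = 1/(1*1*2) x^1 = (1/2) x^1
  k = 1: (-1)^1 / (1! * 2! * 2^3) x^3 = -1/(1*2*8) x^3 = (-1/16) x^3
  k = 2: (-1)^2 / (2! * 3! * 2^5) x^5 = 1/(2*6*32) x^5 = (1/384) x^5
  k = 3: (-1)^3 / (3! * 4! * 2^7) x^7 = -1/(6*24*128) x^7 = (-1/18432) x^7
Hence J_1(x) = -x^7/18432 + x^5/384 - x^3/16 + x/2 + ....

J_1(x); series = -x^7/18432 + x^5/384 - x^3/16 + x/2


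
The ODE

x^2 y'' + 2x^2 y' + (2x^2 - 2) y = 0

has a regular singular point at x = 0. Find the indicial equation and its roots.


Divide by x^2 to reach normal form y'' + P_1(x) y' + P_2(x) y = 0 with P_1(x) = 2 and P_2(x) = 2 - 2/x^2.
x = 0 is a singular point because the y-coefficient 2 - 2/x^2 has a pole at x = 0.
It is a regular singular point because x P_1(x) = p(x) = 2x and x^2 P_2(x) = q(x) = 2x^2 - 2 are polynomials, hence analytic at x = 0.
p(0) = 0,  q(0) = -2.
Indicial equation: r(r-1) + p(0) r + q(0) = 0, i.e. r^2 + (p(0) - 1) r + q(0) = 0, i.e. r^2 - 1 r - 2 = 0.
Discriminant: (-1)^2 - 4(-2) = 9, so r = (1 ± 3)/2.
Solving: r_1 = 2, r_2 = -1.

indicial: r^2 - 1 r - 2 = 0; roots r_1 = 2, r_2 = -1


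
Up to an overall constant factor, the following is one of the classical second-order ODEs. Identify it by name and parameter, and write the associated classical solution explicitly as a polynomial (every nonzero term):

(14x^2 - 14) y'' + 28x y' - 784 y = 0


All three coefficients share the factor -14; dividing through by -14 gives  (1 - x^2) y'' - 2x y' + 56 y = 0.
This matches the Legendre equation (1 - x^2) y'' - 2x y' + n(n+1) y = 0 (note the -2x y' term) with n(n+1) = 56, so n = 7; the polynomial solution is P_7(x).
With y = sum_k a_k x^k, matching x^k gives (k+2)(k+1) a_{k+2} = [k(k+1) - n(n+1)] a_k = (k - 7)(k + 8) a_k. The right side vanishes at k = 7, so the series with the parity of 7 terminates at degree 7.
Standard normalization (P_n(1) = 1): leading coefficient (2n)!/(2^n (n!)^2) = 87178291200/(128*25401600) = 429/16, so a_7 = 429/16. Work downward with a_k = (k+1)(k+2) a_{k+2} / ((k - 7)(k + 8)):
  a_5 = (6)(7)(429/16) / ((5 - 7)(5 + 8)) = (9009/8)/(-26) = -693/16
  a_3 = (4)(5)(-693/16) / ((3 - 7)(3 + 8)) = (-3465/4)/(-44) = 315/16
  a_1 = (2)(3)(315/16) / ((1 - 7)(1 + 8)) = (945/8)/(-54) = -35/16
Hence P_7(x) = 429 x^7/16 - 693 x^5/16 + 315 x^3/16 - 35 x/16.

P_7(x); series = 429 x^7/16 - 693 x^5/16 + 315 x^3/16 - 35 x/16


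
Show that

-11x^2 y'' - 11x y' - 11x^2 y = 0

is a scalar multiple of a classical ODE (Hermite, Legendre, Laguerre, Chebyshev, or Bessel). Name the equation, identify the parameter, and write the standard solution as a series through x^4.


All three coefficients share the factor -11; dividing through by -11 gives  x^2 y'' + x y' + x^2 y = 0.
This matches the Bessel equation x^2 y'' + x y' + (x^2 - nu^2) y = 0 with nu^2 = 0, so nu = 0; the solution bounded at x = 0 is J_0(x).
Frobenius at x = 0: indicial roots ±nu; for r = nu the recurrence k(k + 2nu) c_k = -c_{k-2} gives the standard series J_nu(x) = sum_{k>=0} (-1)^k / (k! (k+nu)!) (x/2)^(2k+nu). Evaluate the first 3 terms:
  k = 0: (-1)^0 / (0! * 0! * 2^0) x^0 = 1/(1*1*1) x^0 = (1) x^0
  k = 1: (-1)^1 / (1! * 1! * 2^2) x^2 = -1/(1*1*4) x^2 = (-1/4) x^2
  k = 2: (-1)^2 / (2! * 2! * 2^4) x^4 = 1/(2*2*16) x^4 = (1/64) x^4
Hence J_0(x) = x^4/64 - x^2/4 + 1 + ....

J_0(x); series = x^4/64 - x^2/4 + 1


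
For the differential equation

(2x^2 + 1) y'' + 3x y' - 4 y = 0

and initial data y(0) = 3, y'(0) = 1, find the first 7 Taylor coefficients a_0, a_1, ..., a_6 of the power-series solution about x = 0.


Ansatz: y(x) = sum_{n>=0} a_n x^n, so y'(x) = sum_{n>=1} n a_n x^(n-1) and y''(x) = sum_{n>=2} n(n-1) a_n x^(n-2).
Substitute into P(x) y'' + Q(x) y' + R(x) y = 0 with P(x) = 2x^2 + 1, Q(x) = 3x, R(x) = -4, and match powers of x.
Initial conditions: a_0 = 3, a_1 = 1.
Setting the coefficient of each power of x to zero and solving order by order (substituting the coefficients already found):
  x^0: 2 a_2 - 4 a_0 = 0  ->  2 a_2 = 4 a_0 = 12  ->  a_2 = 6
  x^1: 6 a_3 - a_1 = 0  ->  6 a_3 = a_1 = 1  ->  a_3 = 1/6
  x^2: 12 a_4 + 6 a_2 = 0  ->  12 a_4 = -6 a_2 = -36  ->  a_4 = -3
  x^3: 20 a_5 + 17 a_3 = 0  ->  20 a_5 = -17 a_3 = -17/6  ->  a_5 = -17/120
  x^4: 30 a_6 + 32 a_4 = 0  ->  30 a_6 = -32 a_4 = 96  ->  a_6 = 16/5
Truncated series: y(x) = 3 + x + 6 x^2 + (1/6) x^3 - 3 x^4 - (17/120) x^5 + (16/5) x^6 + O(x^7).

a_0 = 3; a_1 = 1; a_2 = 6; a_3 = 1/6; a_4 = -3; a_5 = -17/120; a_6 = 16/5


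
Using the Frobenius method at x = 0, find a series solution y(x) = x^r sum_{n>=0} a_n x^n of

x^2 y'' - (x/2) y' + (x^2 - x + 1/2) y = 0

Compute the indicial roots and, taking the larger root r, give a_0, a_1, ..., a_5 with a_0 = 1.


Write in Frobenius form y'' + (p(x)/x) y' + (q(x)/x^2) y = 0:
  p(x) = -1/2,  q(x) = x^2 - x + 1/2.
Indicial equation: r(r-1) + (-1/2) r + (1/2) = 0 -> roots r_1 = 1, r_2 = 1/2.
Take r = r_1 = 1. Let y(x) = x^r sum_{n>=0} a_n x^n with a_0 = 1.
Substitute y = x^r sum a_n x^n and match x^{r+n}. The recurrence is
  D(n) a_n - 1 a_{n-1} + 1 a_{n-2} = 0,  where D(n) = (r+n)(r+n-1) + (-1/2)(r+n) + (1/2).
  a_n = [1 a_{n-1} - 1 a_{n-2}] / D(n).
Since the indicial polynomial factors as (r - r_1)(r - r_2), D(n) = (r_1 + n - r_1)(r_1 + n - r_2) = n(n + 1/2).
Evaluating step by step (a_0 = 1):
  n = 1: D(1) = 1(1 + 1/2) = 3/2; numerator = 1(1) = 1; a_1 = (1)/(3/2) = 2/3
  n = 2: D(2) = 2(2 + 1/2) = 5; numerator = 1(2/3) - 1(1) = -1/3; a_2 = (-1/3)/(5) = -1/15
  n = 3: D(3) = 3(3 + 1/2) = 21/2; numerator = 1(-1/15) - 1(2/3) = -11/15; a_3 = (-11/15)/(21/2) = -22/315
  n = 4: D(4) = 4(4 + 1/2) = 18; numerator = 1(-22/315) - 1(-1/15) = -1/315; a_4 = (-1/315)/(18) = -1/5670
  n = 5: D(5) = 5(5 + 1/2) = 55/2; numerator = 1(-1/5670) - 1(-22/315) = 79/1134; a_5 = (79/1134)/(55/2) = 79/31185

r = 1; a_0 = 1; a_1 = 2/3; a_2 = -1/15; a_3 = -22/315; a_4 = -1/5670; a_5 = 79/31185


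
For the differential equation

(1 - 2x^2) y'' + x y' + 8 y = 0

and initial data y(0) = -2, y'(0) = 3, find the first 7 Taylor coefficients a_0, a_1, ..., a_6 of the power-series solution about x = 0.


Ansatz: y(x) = sum_{n>=0} a_n x^n, so y'(x) = sum_{n>=1} n a_n x^(n-1) and y''(x) = sum_{n>=2} n(n-1) a_n x^(n-2).
Substitute into P(x) y'' + Q(x) y' + R(x) y = 0 with P(x) = 1 - 2x^2, Q(x) = x, R(x) = 8, and match powers of x.
Initial conditions: a_0 = -2, a_1 = 3.
Setting the coefficient of each power of x to zero and solving order by order (substituting the coefficients already found):
  x^0: 2 a_2 + 8 a_0 = 0  ->  2 a_2 = -8 a_0 = 16  ->  a_2 = 8
  x^1: 6 a_3 + 9 a_1 = 0  ->  6 a_3 = -9 a_1 = -27  ->  a_3 = -9/2
  x^2: 12 a_4 + 6 a_2 = 0  ->  12 a_4 = -6 a_2 = -48  ->  a_4 = -4
  x^3: 20 a_5 - a_3 = 0  ->  20 a_5 = a_3 = -9/2  ->  a_5 = -9/40
  x^4: 30 a_6 - 12 a_4 = 0  ->  30 a_6 = 12 a_4 = -48  ->  a_6 = -8/5
Truncated series: y(x) = -2 + 3 x + 8 x^2 - (9/2) x^3 - 4 x^4 - (9/40) x^5 - (8/5) x^6 + O(x^7).

a_0 = -2; a_1 = 3; a_2 = 8; a_3 = -9/2; a_4 = -4; a_5 = -9/40; a_6 = -8/5


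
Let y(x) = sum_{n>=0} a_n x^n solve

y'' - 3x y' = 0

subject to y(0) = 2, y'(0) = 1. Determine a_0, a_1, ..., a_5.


Ansatz: y(x) = sum_{n>=0} a_n x^n, so y'(x) = sum_{n>=1} n a_n x^(n-1) and y''(x) = sum_{n>=2} n(n-1) a_n x^(n-2).
Substitute into P(x) y'' + Q(x) y' + R(x) y = 0 with P(x) = 1, Q(x) = -3x, R(x) = 0, and match powers of x.
Initial conditions: a_0 = 2, a_1 = 1.
Setting the coefficient of each power of x to zero and solving order by order (substituting the coefficients already found):
  x^0: 2 a_2 = 0  ->  a_2 = 0
  x^1: 6 a_3 - 3 a_1 = 0  ->  6 a_3 = 3 a_1 = 3  ->  a_3 = 1/2
  x^2: 12 a_4 - 6 a_2 = 0  ->  12 a_4 = 6 a_2 = 0  ->  a_4 = 0
  x^3: 20 a_5 - 9 a_3 = 0  ->  20 a_5 = 9 a_3 = 9/2  ->  a_5 = 9/40
Truncated series: y(x) = 2 + x + (1/2) x^3 + (9/40) x^5 + O(x^6).

a_0 = 2; a_1 = 1; a_2 = 0; a_3 = 1/2; a_4 = 0; a_5 = 9/40


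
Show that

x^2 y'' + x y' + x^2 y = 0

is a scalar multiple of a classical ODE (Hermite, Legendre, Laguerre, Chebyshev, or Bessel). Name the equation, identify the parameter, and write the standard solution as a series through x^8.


The equation is already in a standard form:  x^2 y'' + x y' + x^2 y = 0.
This matches the Bessel equation x^2 y'' + x y' + (x^2 - nu^2) y = 0 with nu^2 = 0, so nu = 0; the solution bounded at x = 0 is J_0(x).
Frobenius at x = 0: indicial roots ±nu; for r = nu the recurrence k(k + 2nu) c_k = -c_{k-2} gives the standard series J_nu(x) = sum_{k>=0} (-1)^k / (k! (k+nu)!) (x/2)^(2k+nu). Evaluate the first 5 terms:
  k = 0: (-1)^0 / (0! * 0! * 2^0) x^0 = 1/(1*1*1) x^0 = (1) x^0
  k = 1: (-1)^1 / (1! * 1! * 2^2) x^2 = -1/(1*1*4) x^2 = (-1/4) x^2
  k = 2: (-1)^2 / (2! * 2! * 2^4) x^4 = 1/(2*2*16) x^4 = (1/64) x^4
  k = 3: (-1)^3 / (3! * 3! * 2^6) x^6 = -1/(6*6*64) x^6 = (-1/2304) x^6
  k = 4: (-1)^4 / (4! * 4! * 2^8) x^8 = 1/(24*24*256) x^8 = (1/147456) x^8
Hence J_0(x) = x^8/147456 - x^6/2304 + x^4/64 - x^2/4 + 1 + ....

J_0(x); series = x^8/147456 - x^6/2304 + x^4/64 - x^2/4 + 1


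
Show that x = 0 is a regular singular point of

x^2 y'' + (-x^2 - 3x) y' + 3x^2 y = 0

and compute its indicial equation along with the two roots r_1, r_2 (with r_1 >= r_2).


Divide by x^2 to reach normal form y'' + P_1(x) y' + P_2(x) y = 0 with P_1(x) = -1 - 3/x and P_2(x) = 3.
x = 0 is a singular point because the y'-coefficient -1 - 3/x has a pole at x = 0.
It is a regular singular point because x P_1(x) = p(x) = -x - 3 and x^2 P_2(x) = q(x) = 3x^2 are polynomials, hence analytic at x = 0.
p(0) = -3,  q(0) = 0.
Indicial equation: r(r-1) + p(0) r + q(0) = 0, i.e. r^2 + (p(0) - 1) r + q(0) = 0, i.e. r^2 - 4 r = 0.
Discriminant: (-4)^2 - 4(0) = 16, so r = (4 ± 4)/2.
Solving: r_1 = 4, r_2 = 0.

indicial: r^2 - 4 r = 0; roots r_1 = 4, r_2 = 0


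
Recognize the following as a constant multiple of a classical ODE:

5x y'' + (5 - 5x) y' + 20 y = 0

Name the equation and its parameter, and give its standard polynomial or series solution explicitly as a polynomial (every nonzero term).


All three coefficients share the factor 5; dividing through by 5 gives  x y'' + (1 - x) y' + 4 y = 0.
This matches the Laguerre equation x y'' + (1 - x) y' + n y = 0 with n = 4; the polynomial solution is L_4(x).
With y = sum_k a_k x^k, matching x^k gives (k+1)k a_{k+1} + (k+1) a_{k+1} - k a_k + n a_k = 0, i.e. (k+1)^2 a_{k+1} = (k - n) a_k = (k - 4) a_k. The right side vanishes at k = 4, so the series terminates at degree 4.
Standard normalization L_n(0) = 1 gives a_0 = 1. Work upward with a_{k+1} = (k - 4) a_k / (k+1)^2:
  a_1 = (0 - 4)(1) / 1^2 = -4/1 = -4
  a_2 = (1 - 4)(-4) / 2^2 = 12/4 = 3
  a_3 = (2 - 4)(3) / 3^2 = -6/9 = -2/3
  a_4 = (3 - 4)(-2/3) / 4^2 = (2/3)/16 = 1/24
Hence L_4(x) = x^4/24 - 2 x^3/3 + 3 x^2 - 4 x + 1.

L_4(x); series = x^4/24 - 2 x^3/3 + 3 x^2 - 4 x + 1


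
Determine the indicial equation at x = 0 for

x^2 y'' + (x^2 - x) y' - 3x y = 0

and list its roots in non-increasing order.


Divide by x^2 to reach normal form y'' + P_1(x) y' + P_2(x) y = 0 with P_1(x) = 1 - 1/x and P_2(x) = -3/x.
x = 0 is a singular point because the y'-coefficient 1 - 1/x has a pole at x = 0 and the y-coefficient -3/x has a pole at x = 0.
It is a regular singular point because x P_1(x) = p(x) = x - 1 and x^2 P_2(x) = q(x) = -3x are polynomials, hence analytic at x = 0.
p(0) = -1,  q(0) = 0.
Indicial equation: r(r-1) + p(0) r + q(0) = 0, i.e. r^2 + (p(0) - 1) r + q(0) = 0, i.e. r^2 - 2 r = 0.
Discriminant: (-2)^2 - 4(0) = 4, so r = (2 ± 2)/2.
Solving: r_1 = 2, r_2 = 0.

indicial: r^2 - 2 r = 0; roots r_1 = 2, r_2 = 0


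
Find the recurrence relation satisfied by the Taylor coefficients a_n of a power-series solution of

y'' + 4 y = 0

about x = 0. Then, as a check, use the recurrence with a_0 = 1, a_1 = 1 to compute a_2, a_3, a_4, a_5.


Substitute y = sum_n a_n x^n into y'' + (const) y = 0.
y''(x) = sum_{n>=0} (n+2)(n+1) a_{n+2} x^n.
The ODE becomes sum_n [(n+2)(n+1) a_{n+2} + 4 a_n] x^n = 0.
Setting each coefficient to zero gives the recurrence:
  (n+2)(n+1) a_{n+2} + 4 a_n = 0,
  a_{n+2} = -4 / ((n+1)(n+2)) a_n.

Check with a_0 = 1, a_1 = 1 (apply the recurrence for n = 0, 1, 2, 3): a_0 = 1, a_1 = 1, a_2 = -2, a_3 = -2/3, a_4 = 2/3, a_5 = 2/15.

a_{n+2} = -4/((n+1)(n+2)) * a_n; check: a_0 = 1, a_1 = 1, a_2 = -2, a_3 = -2/3, a_4 = 2/3, a_5 = 2/15


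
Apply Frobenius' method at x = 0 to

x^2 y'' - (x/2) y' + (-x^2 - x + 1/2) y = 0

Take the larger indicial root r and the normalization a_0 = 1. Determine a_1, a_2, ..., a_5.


Write in Frobenius form y'' + (p(x)/x) y' + (q(x)/x^2) y = 0:
  p(x) = -1/2,  q(x) = -x^2 - x + 1/2.
Indicial equation: r(r-1) + (-1/2) r + (1/2) = 0 -> roots r_1 = 1, r_2 = 1/2.
Take r = r_1 = 1. Let y(x) = x^r sum_{n>=0} a_n x^n with a_0 = 1.
Substitute y = x^r sum a_n x^n and match x^{r+n}. The recurrence is
  D(n) a_n - 1 a_{n-1} - 1 a_{n-2} = 0,  where D(n) = (r+n)(r+n-1) + (-1/2)(r+n) + (1/2).
  a_n = [1 a_{n-1} + 1 a_{n-2}] / D(n).
Since the indicial polynomial factors as (r - r_1)(r - r_2), D(n) = (r_1 + n - r_1)(r_1 + n - r_2) = n(n + 1/2).
Evaluating step by step (a_0 = 1):
  n = 1: D(1) = 1(1 + 1/2) = 3/2; numerator = 1(1) = 1; a_1 = (1)/(3/2) = 2/3
  n = 2: D(2) = 2(2 + 1/2) = 5; numerator = 1(2/3) + 1(1) = 5/3; a_2 = (5/3)/(5) = 1/3
  n = 3: D(3) = 3(3 + 1/2) = 21/2; numerator = 1(1/3) + 1(2/3) = 1; a_3 = (1)/(21/2) = 2/21
  n = 4: D(4) = 4(4 + 1/2) = 18; numerator = 1(2/21) + 1(1/3) = 3/7; a_4 = (3/7)/(18) = 1/42
  n = 5: D(5) = 5(5 + 1/2) = 55/2; numerator = 1(1/42) + 1(2/21) = 5/42; a_5 = (5/42)/(55/2) = 1/231

r = 1; a_0 = 1; a_1 = 2/3; a_2 = 1/3; a_3 = 2/21; a_4 = 1/42; a_5 = 1/231


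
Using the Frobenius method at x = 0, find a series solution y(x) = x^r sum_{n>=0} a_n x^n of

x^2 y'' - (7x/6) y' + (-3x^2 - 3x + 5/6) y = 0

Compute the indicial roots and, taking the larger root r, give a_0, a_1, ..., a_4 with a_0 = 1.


Write in Frobenius form y'' + (p(x)/x) y' + (q(x)/x^2) y = 0:
  p(x) = -7/6,  q(x) = -3x^2 - 3x + 5/6.
Indicial equation: r(r-1) + (-7/6) r + (5/6) = 0 -> roots r_1 = 5/3, r_2 = 1/2.
Take r = r_1 = 5/3. Let y(x) = x^r sum_{n>=0} a_n x^n with a_0 = 1.
Substitute y = x^r sum a_n x^n and match x^{r+n}. The recurrence is
  D(n) a_n - 3 a_{n-1} - 3 a_{n-2} = 0,  where D(n) = (r+n)(r+n-1) + (-7/6)(r+n) + (5/6).
  a_n = [3 a_{n-1} + 3 a_{n-2}] / D(n).
Since the indicial polynomial factors as (r - r_1)(r - r_2), D(n) = (r_1 + n - r_1)(r_1 + n - r_2) = n(n + 7/6).
Evaluating step by step (a_0 = 1):
  n = 1: D(1) = 1(1 + 7/6) = 13/6; numerator = 3(1) = 3; a_1 = (3)/(13/6) = 18/13
  n = 2: D(2) = 2(2 + 7/6) = 19/3; numerator = 3(18/13) + 3(1) = 93/13; a_2 = (93/13)/(19/3) = 279/247
  n = 3: D(3) = 3(3 + 7/6) = 25/2; numerator = 3(279/247) + 3(18/13) = 1863/247; a_3 = (1863/247)/(25/2) = 3726/6175
  n = 4: D(4) = 4(4 + 7/6) = 62/3; numerator = 3(3726/6175) + 3(279/247) = 32103/6175; a_4 = (32103/6175)/(62/3) = 96309/382850

r = 5/3; a_0 = 1; a_1 = 18/13; a_2 = 279/247; a_3 = 3726/6175; a_4 = 96309/382850


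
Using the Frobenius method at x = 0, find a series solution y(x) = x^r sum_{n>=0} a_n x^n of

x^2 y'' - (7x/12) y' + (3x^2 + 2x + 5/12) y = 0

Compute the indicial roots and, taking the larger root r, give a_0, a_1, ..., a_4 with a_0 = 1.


Write in Frobenius form y'' + (p(x)/x) y' + (q(x)/x^2) y = 0:
  p(x) = -7/12,  q(x) = 3x^2 + 2x + 5/12.
Indicial equation: r(r-1) + (-7/12) r + (5/12) = 0 -> roots r_1 = 5/4, r_2 = 1/3.
Take r = r_1 = 5/4. Let y(x) = x^r sum_{n>=0} a_n x^n with a_0 = 1.
Substitute y = x^r sum a_n x^n and match x^{r+n}. The recurrence is
  D(n) a_n + 2 a_{n-1} + 3 a_{n-2} = 0,  where D(n) = (r+n)(r+n-1) + (-7/12)(r+n) + (5/12).
  a_n = [-2 a_{n-1} - 3 a_{n-2}] / D(n).
Since the indicial polynomial factors as (r - r_1)(r - r_2), D(n) = (r_1 + n - r_1)(r_1 + n - r_2) = n(n + 11/12).
Evaluating step by step (a_0 = 1):
  n = 1: D(1) = 1(1 + 11/12) = 23/12; numerator = -2(1) = -2; a_1 = (-2)/(23/12) = -24/23
  n = 2: D(2) = 2(2 + 11/12) = 35/6; numerator = -2(-24/23) - 3(1) = -21/23; a_2 = (-21/23)/(35/6) = -18/115
  n = 3: D(3) = 3(3 + 11/12) = 47/4; numerator = -2(-18/115) - 3(-24/23) = 396/115; a_3 = (396/115)/(47/4) = 1584/5405
  n = 4: D(4) = 4(4 + 11/12) = 59/3; numerator = -2(1584/5405) - 3(-18/115) = -126/1081; a_4 = (-126/1081)/(59/3) = -378/63779

r = 5/4; a_0 = 1; a_1 = -24/23; a_2 = -18/115; a_3 = 1584/5405; a_4 = -378/63779


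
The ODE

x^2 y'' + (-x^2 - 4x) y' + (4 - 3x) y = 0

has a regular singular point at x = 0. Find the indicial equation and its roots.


Divide by x^2 to reach normal form y'' + P_1(x) y' + P_2(x) y = 0 with P_1(x) = -1 - 4/x and P_2(x) = -3/x + 4/x^2.
x = 0 is a singular point because the y'-coefficient -1 - 4/x has a pole at x = 0 and the y-coefficient -3/x + 4/x^2 has a pole at x = 0.
It is a regular singular point because x P_1(x) = p(x) = -x - 4 and x^2 P_2(x) = q(x) = 4 - 3x are polynomials, hence analytic at x = 0.
p(0) = -4,  q(0) = 4.
Indicial equation: r(r-1) + p(0) r + q(0) = 0, i.e. r^2 + (p(0) - 1) r + q(0) = 0, i.e. r^2 - 5 r + 4 = 0.
Discriminant: (-5)^2 - 4(4) = 9, so r = (5 ± 3)/2.
Solving: r_1 = 4, r_2 = 1.

indicial: r^2 - 5 r + 4 = 0; roots r_1 = 4, r_2 = 1


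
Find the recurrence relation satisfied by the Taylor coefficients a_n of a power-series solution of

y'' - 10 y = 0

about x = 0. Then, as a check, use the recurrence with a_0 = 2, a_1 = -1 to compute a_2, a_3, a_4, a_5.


Substitute y = sum_n a_n x^n into y'' + (const) y = 0.
y''(x) = sum_{n>=0} (n+2)(n+1) a_{n+2} x^n.
The ODE becomes sum_n [(n+2)(n+1) a_{n+2} - 10 a_n] x^n = 0.
Setting each coefficient to zero gives the recurrence:
  (n+2)(n+1) a_{n+2} - 10 a_n = 0,
  a_{n+2} = 10 / ((n+1)(n+2)) a_n.

Check with a_0 = 2, a_1 = -1 (apply the recurrence for n = 0, 1, 2, 3): a_0 = 2, a_1 = -1, a_2 = 10, a_3 = -5/3, a_4 = 25/3, a_5 = -5/6.

a_{n+2} = 10/((n+1)(n+2)) * a_n; check: a_0 = 2, a_1 = -1, a_2 = 10, a_3 = -5/3, a_4 = 25/3, a_5 = -5/6


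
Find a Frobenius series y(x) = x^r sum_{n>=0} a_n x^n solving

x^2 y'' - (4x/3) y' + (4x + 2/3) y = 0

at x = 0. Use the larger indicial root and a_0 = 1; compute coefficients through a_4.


Write in Frobenius form y'' + (p(x)/x) y' + (q(x)/x^2) y = 0:
  p(x) = -4/3,  q(x) = 4x + 2/3.
Indicial equation: r(r-1) + (-4/3) r + (2/3) = 0 -> roots r_1 = 2, r_2 = 1/3.
Take r = r_1 = 2. Let y(x) = x^r sum_{n>=0} a_n x^n with a_0 = 1.
Substitute y = x^r sum a_n x^n and match x^{r+n}. The recurrence is
  D(n) a_n + 4 a_{n-1} = 0,  where D(n) = (r+n)(r+n-1) + (-4/3)(r+n) + (2/3).
  a_n = -4 / D(n) * a_{n-1}.
Since the indicial polynomial factors as (r - r_1)(r - r_2), D(n) = (r_1 + n - r_1)(r_1 + n - r_2) = n(n + 5/3).
Evaluating step by step (a_0 = 1):
  n = 1: D(1) = 1(1 + 5/3) = 8/3; numerator = -4(1) = -4; a_1 = (-4)/(8/3) = -3/2
  n = 2: D(2) = 2(2 + 5/3) = 22/3; numerator = -4(-3/2) = 6; a_2 = (6)/(22/3) = 9/11
  n = 3: D(3) = 3(3 + 5/3) = 14; numerator = -4(9/11) = -36/11; a_3 = (-36/11)/(14) = -18/77
  n = 4: D(4) = 4(4 + 5/3) = 68/3; numerator = -4(-18/77) = 72/77; a_4 = (72/77)/(68/3) = 54/1309

r = 2; a_0 = 1; a_1 = -3/2; a_2 = 9/11; a_3 = -18/77; a_4 = 54/1309


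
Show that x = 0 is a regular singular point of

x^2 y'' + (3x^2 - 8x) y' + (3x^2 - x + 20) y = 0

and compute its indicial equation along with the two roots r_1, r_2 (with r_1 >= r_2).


Divide by x^2 to reach normal form y'' + P_1(x) y' + P_2(x) y = 0 with P_1(x) = 3 - 8/x and P_2(x) = 3 - 1/x + 20/x^2.
x = 0 is a singular point because the y'-coefficient 3 - 8/x has a pole at x = 0 and the y-coefficient 3 - 1/x + 20/x^2 has a pole at x = 0.
It is a regular singular point because x P_1(x) = p(x) = 3x - 8 and x^2 P_2(x) = q(x) = 3x^2 - x + 20 are polynomials, hence analytic at x = 0.
p(0) = -8,  q(0) = 20.
Indicial equation: r(r-1) + p(0) r + q(0) = 0, i.e. r^2 + (p(0) - 1) r + q(0) = 0, i.e. r^2 - 9 r + 20 = 0.
Discriminant: (-9)^2 - 4(20) = 1, so r = (9 ± 1)/2.
Solving: r_1 = 5, r_2 = 4.

indicial: r^2 - 9 r + 20 = 0; roots r_1 = 5, r_2 = 4


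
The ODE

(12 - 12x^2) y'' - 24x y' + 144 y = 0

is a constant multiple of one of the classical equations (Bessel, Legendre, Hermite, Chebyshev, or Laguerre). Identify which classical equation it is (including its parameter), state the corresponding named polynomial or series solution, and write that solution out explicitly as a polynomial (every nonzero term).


All three coefficients share the factor 12; dividing through by 12 gives  (1 - x^2) y'' - 2x y' + 12 y = 0.
This matches the Legendre equation (1 - x^2) y'' - 2x y' + n(n+1) y = 0 (note the -2x y' term) with n(n+1) = 12, so n = 3; the polynomial solution is P_3(x).
With y = sum_k a_k x^k, matching x^k gives (k+2)(k+1) a_{k+2} = [k(k+1) - n(n+1)] a_k = (k - 3)(k + 4) a_k. The right side vanishes at k = 3, so the series with the parity of 3 terminates at degree 3.
Standard normalization (P_n(1) = 1): leading coefficient (2n)!/(2^n (n!)^2) = 720/(8*36) = 5/2, so a_3 = 5/2. Work downward with a_k = (k+1)(k+2) a_{k+2} / ((k - 3)(k + 4)):
  a_1 = (2)(3)(5/2) / ((1 - 3)(1 + 4)) = 15/(-10) = -3/2
Hence P_3(x) = 5 x^3/2 - 3 x/2.

P_3(x); series = 5 x^3/2 - 3 x/2


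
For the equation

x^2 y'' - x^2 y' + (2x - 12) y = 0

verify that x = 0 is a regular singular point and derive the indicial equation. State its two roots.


Divide by x^2 to reach normal form y'' + P_1(x) y' + P_2(x) y = 0 with P_1(x) = -1 and P_2(x) = 2/x - 12/x^2.
x = 0 is a singular point because the y-coefficient 2/x - 12/x^2 has a pole at x = 0.
It is a regular singular point because x P_1(x) = p(x) = -x and x^2 P_2(x) = q(x) = 2x - 12 are polynomials, hence analytic at x = 0.
p(0) = 0,  q(0) = -12.
Indicial equation: r(r-1) + p(0) r + q(0) = 0, i.e. r^2 + (p(0) - 1) r + q(0) = 0, i.e. r^2 - 1 r - 12 = 0.
Discriminant: (-1)^2 - 4(-12) = 49, so r = (1 ± 7)/2.
Solving: r_1 = 4, r_2 = -3.

indicial: r^2 - 1 r - 12 = 0; roots r_1 = 4, r_2 = -3


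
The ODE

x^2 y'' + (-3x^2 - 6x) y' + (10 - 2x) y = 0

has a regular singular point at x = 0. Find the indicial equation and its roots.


Divide by x^2 to reach normal form y'' + P_1(x) y' + P_2(x) y = 0 with P_1(x) = -3 - 6/x and P_2(x) = -2/x + 10/x^2.
x = 0 is a singular point because the y'-coefficient -3 - 6/x has a pole at x = 0 and the y-coefficient -2/x + 10/x^2 has a pole at x = 0.
It is a regular singular point because x P_1(x) = p(x) = -3x - 6 and x^2 P_2(x) = q(x) = 10 - 2x are polynomials, hence analytic at x = 0.
p(0) = -6,  q(0) = 10.
Indicial equation: r(r-1) + p(0) r + q(0) = 0, i.e. r^2 + (p(0) - 1) r + q(0) = 0, i.e. r^2 - 7 r + 10 = 0.
Discriminant: (-7)^2 - 4(10) = 9, so r = (7 ± 3)/2.
Solving: r_1 = 5, r_2 = 2.

indicial: r^2 - 7 r + 10 = 0; roots r_1 = 5, r_2 = 2


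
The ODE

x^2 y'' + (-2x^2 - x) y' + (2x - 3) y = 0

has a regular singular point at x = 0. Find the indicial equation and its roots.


Divide by x^2 to reach normal form y'' + P_1(x) y' + P_2(x) y = 0 with P_1(x) = -2 - 1/x and P_2(x) = 2/x - 3/x^2.
x = 0 is a singular point because the y'-coefficient -2 - 1/x has a pole at x = 0 and the y-coefficient 2/x - 3/x^2 has a pole at x = 0.
It is a regular singular point because x P_1(x) = p(x) = -2x - 1 and x^2 P_2(x) = q(x) = 2x - 3 are polynomials, hence analytic at x = 0.
p(0) = -1,  q(0) = -3.
Indicial equation: r(r-1) + p(0) r + q(0) = 0, i.e. r^2 + (p(0) - 1) r + q(0) = 0, i.e. r^2 - 2 r - 3 = 0.
Discriminant: (-2)^2 - 4(-3) = 16, so r = (2 ± 4)/2.
Solving: r_1 = 3, r_2 = -1.

indicial: r^2 - 2 r - 3 = 0; roots r_1 = 3, r_2 = -1


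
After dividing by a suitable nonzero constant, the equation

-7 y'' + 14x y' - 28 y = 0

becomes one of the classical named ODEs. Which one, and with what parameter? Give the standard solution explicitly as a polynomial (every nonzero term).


All three coefficients share the factor -7; dividing through by -7 gives  y'' - 2x y' + 4 y = 0.
This matches the Hermite equation y'' - 2x y' + 2n y = 0 with 2n = 4, so n = 2; the polynomial solution is H_2(x).
With y = sum_k a_k x^k, matching x^k gives (k+2)(k+1) a_{k+2} = 2(k - n) a_k = 2(k - 2) a_k. The right side vanishes at k = 2, so the series with the parity of 2 terminates at degree 2.
Standard normalization: leading coefficient of H_n is 2^n, so a_2 = 2^2 = 4. Work downward with a_k = (k+1)(k+2) a_{k+2} / (2(k - n)):
  a_0 = (1)(2)(4) / (2(0 - 2)) = 8/(-4) = -2
Hence H_2(x) = 4 x^2 - 2.

H_2(x); series = 4 x^2 - 2


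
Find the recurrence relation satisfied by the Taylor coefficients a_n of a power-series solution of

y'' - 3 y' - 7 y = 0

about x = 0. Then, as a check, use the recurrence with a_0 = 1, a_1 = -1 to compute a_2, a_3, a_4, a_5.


Substitute y = sum_n a_n x^n.
y''(x) has coefficient (n+2)(n+1) a_{n+2} at x^n;
-3 y'(x) has coefficient -3 (n+1) a_{n+1} at x^n;
-7 y(x) has coefficient -7 a_n at x^n.
Matching x^n: (n+2)(n+1) a_{n+2} - 3 (n+1) a_{n+1} - 7 a_n = 0.
Thus a_{n+2} = [3 (n+1) a_{n+1} + 7 a_n] / ((n+1)(n+2)).

Check with a_0 = 1, a_1 = -1 (apply the recurrence for n = 0, 1, 2, 3): a_0 = 1, a_1 = -1, a_2 = 2, a_3 = 5/6, a_4 = 43/24, a_5 = 41/30.

a_(n+2) = [3 (n+1) a_(n+1) + 7 a_n] / ((n+1)(n+2)); check: a_0 = 1, a_1 = -1, a_2 = 2, a_3 = 5/6, a_4 = 43/24, a_5 = 41/30


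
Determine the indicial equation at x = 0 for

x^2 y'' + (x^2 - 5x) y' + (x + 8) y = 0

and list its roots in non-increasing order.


Divide by x^2 to reach normal form y'' + P_1(x) y' + P_2(x) y = 0 with P_1(x) = 1 - 5/x and P_2(x) = 1/x + 8/x^2.
x = 0 is a singular point because the y'-coefficient 1 - 5/x has a pole at x = 0 and the y-coefficient 1/x + 8/x^2 has a pole at x = 0.
It is a regular singular point because x P_1(x) = p(x) = x - 5 and x^2 P_2(x) = q(x) = x + 8 are polynomials, hence analytic at x = 0.
p(0) = -5,  q(0) = 8.
Indicial equation: r(r-1) + p(0) r + q(0) = 0, i.e. r^2 + (p(0) - 1) r + q(0) = 0, i.e. r^2 - 6 r + 8 = 0.
Discriminant: (-6)^2 - 4(8) = 4, so r = (6 ± 2)/2.
Solving: r_1 = 4, r_2 = 2.

indicial: r^2 - 6 r + 8 = 0; roots r_1 = 4, r_2 = 2


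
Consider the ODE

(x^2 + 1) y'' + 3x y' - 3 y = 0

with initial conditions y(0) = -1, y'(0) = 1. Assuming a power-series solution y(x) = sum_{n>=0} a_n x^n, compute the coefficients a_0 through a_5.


Ansatz: y(x) = sum_{n>=0} a_n x^n, so y'(x) = sum_{n>=1} n a_n x^(n-1) and y''(x) = sum_{n>=2} n(n-1) a_n x^(n-2).
Substitute into P(x) y'' + Q(x) y' + R(x) y = 0 with P(x) = x^2 + 1, Q(x) = 3x, R(x) = -3, and match powers of x.
Initial conditions: a_0 = -1, a_1 = 1.
Setting the coefficient of each power of x to zero and solving order by order (substituting the coefficients already found):
  x^0: 2 a_2 - 3 a_0 = 0  ->  2 a_2 = 3 a_0 = -3  ->  a_2 = -3/2
  x^1: 6 a_3 = 0  ->  a_3 = 0
  x^2: 12 a_4 + 5 a_2 = 0  ->  12 a_4 = -5 a_2 = 15/2  ->  a_4 = 5/8
  x^3: 20 a_5 + 12 a_3 = 0  ->  20 a_5 = -12 a_3 = 0  ->  a_5 = 0
Truncated series: y(x) = -1 + x - (3/2) x^2 + (5/8) x^4 + O(x^6).

a_0 = -1; a_1 = 1; a_2 = -3/2; a_3 = 0; a_4 = 5/8; a_5 = 0


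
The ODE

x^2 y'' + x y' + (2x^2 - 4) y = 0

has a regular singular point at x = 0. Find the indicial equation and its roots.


Divide by x^2 to reach normal form y'' + P_1(x) y' + P_2(x) y = 0 with P_1(x) = 1/x and P_2(x) = 2 - 4/x^2.
x = 0 is a singular point because the y'-coefficient 1/x has a pole at x = 0 and the y-coefficient 2 - 4/x^2 has a pole at x = 0.
It is a regular singular point because x P_1(x) = p(x) = 1 and x^2 P_2(x) = q(x) = 2x^2 - 4 are polynomials, hence analytic at x = 0.
p(0) = 1,  q(0) = -4.
Indicial equation: r(r-1) + p(0) r + q(0) = 0, i.e. r^2 + (p(0) - 1) r + q(0) = 0, i.e. r^2 - 4 = 0.
Discriminant: (0)^2 - 4(-4) = 16, so r = (0 ± 4)/2.
Solving: r_1 = 2, r_2 = -2.

indicial: r^2 - 4 = 0; roots r_1 = 2, r_2 = -2


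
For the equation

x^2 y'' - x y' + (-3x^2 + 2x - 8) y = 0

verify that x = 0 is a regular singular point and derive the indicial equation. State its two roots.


Divide by x^2 to reach normal form y'' + P_1(x) y' + P_2(x) y = 0 with P_1(x) = -1/x and P_2(x) = -3 + 2/x - 8/x^2.
x = 0 is a singular point because the y'-coefficient -1/x has a pole at x = 0 and the y-coefficient -3 + 2/x - 8/x^2 has a pole at x = 0.
It is a regular singular point because x P_1(x) = p(x) = -1 and x^2 P_2(x) = q(x) = -3x^2 + 2x - 8 are polynomials, hence analytic at x = 0.
p(0) = -1,  q(0) = -8.
Indicial equation: r(r-1) + p(0) r + q(0) = 0, i.e. r^2 + (p(0) - 1) r + q(0) = 0, i.e. r^2 - 2 r - 8 = 0.
Discriminant: (-2)^2 - 4(-8) = 36, so r = (2 ± 6)/2.
Solving: r_1 = 4, r_2 = -2.

indicial: r^2 - 2 r - 8 = 0; roots r_1 = 4, r_2 = -2


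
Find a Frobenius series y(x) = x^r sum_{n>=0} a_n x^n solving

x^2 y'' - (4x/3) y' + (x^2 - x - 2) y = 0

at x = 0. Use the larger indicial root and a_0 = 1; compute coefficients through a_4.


Write in Frobenius form y'' + (p(x)/x) y' + (q(x)/x^2) y = 0:
  p(x) = -4/3,  q(x) = x^2 - x - 2.
Indicial equation: r(r-1) + (-4/3) r + (-2) = 0 -> roots r_1 = 3, r_2 = -2/3.
Take r = r_1 = 3. Let y(x) = x^r sum_{n>=0} a_n x^n with a_0 = 1.
Substitute y = x^r sum a_n x^n and match x^{r+n}. The recurrence is
  D(n) a_n - 1 a_{n-1} + 1 a_{n-2} = 0,  where D(n) = (r+n)(r+n-1) + (-4/3)(r+n) + (-2).
  a_n = [1 a_{n-1} - 1 a_{n-2}] / D(n).
Since the indicial polynomial factors as (r - r_1)(r - r_2), D(n) = (r_1 + n - r_1)(r_1 + n - r_2) = n(n + 11/3).
Evaluating step by step (a_0 = 1):
  n = 1: D(1) = 1(1 + 11/3) = 14/3; numerator = 1(1) = 1; a_1 = (1)/(14/3) = 3/14
  n = 2: D(2) = 2(2 + 11/3) = 34/3; numerator = 1(3/14) - 1(1) = -11/14; a_2 = (-11/14)/(34/3) = -33/476
  n = 3: D(3) = 3(3 + 11/3) = 20; numerator = 1(-33/476) - 1(3/14) = -135/476; a_3 = (-135/476)/(20) = -27/1904
  n = 4: D(4) = 4(4 + 11/3) = 92/3; numerator = 1(-27/1904) - 1(-33/476) = 15/272; a_4 = (15/272)/(92/3) = 45/25024

r = 3; a_0 = 1; a_1 = 3/14; a_2 = -33/476; a_3 = -27/1904; a_4 = 45/25024
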